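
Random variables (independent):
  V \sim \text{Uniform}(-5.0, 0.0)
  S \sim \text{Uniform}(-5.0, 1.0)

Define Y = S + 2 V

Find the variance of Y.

For independent RVs: Var(aX + bY) = a²Var(X) + b²Var(Y)
Var(V) = 2.0833333
Var(S) = 3
Var(Y) = 2²*2.0833333 + 1²*3
= 4*2.0833333 + 1*3 = 11.333333

11.333333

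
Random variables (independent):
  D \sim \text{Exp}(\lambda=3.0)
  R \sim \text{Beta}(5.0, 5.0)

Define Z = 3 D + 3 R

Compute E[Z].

E[Z] = 3*E[D] + 3*E[R]
E[D] = 0.33333333
E[R] = 0.5
E[Z] = 3*0.33333333 + 3*0.5 = 2.5

2.5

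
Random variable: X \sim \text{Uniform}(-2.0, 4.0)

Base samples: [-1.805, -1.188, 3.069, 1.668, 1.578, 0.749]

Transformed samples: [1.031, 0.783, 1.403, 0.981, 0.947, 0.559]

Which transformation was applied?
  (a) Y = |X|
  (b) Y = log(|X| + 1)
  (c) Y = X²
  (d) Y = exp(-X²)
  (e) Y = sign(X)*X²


Checking option (b) Y = log(|X| + 1):
  X = -1.805 -> Y = 1.031 ✓
  X = -1.188 -> Y = 0.783 ✓
  X = 3.069 -> Y = 1.403 ✓
All samples match this transformation.

(b) log(|X| + 1)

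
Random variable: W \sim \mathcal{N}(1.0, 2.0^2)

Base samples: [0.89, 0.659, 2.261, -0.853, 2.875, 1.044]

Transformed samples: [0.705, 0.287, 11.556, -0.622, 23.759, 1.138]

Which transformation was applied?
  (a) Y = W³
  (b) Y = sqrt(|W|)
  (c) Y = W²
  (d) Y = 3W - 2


Checking option (a) Y = W³:
  W = 0.89 -> Y = 0.705 ✓
  W = 0.659 -> Y = 0.287 ✓
  W = 2.261 -> Y = 11.556 ✓
All samples match this transformation.

(a) W³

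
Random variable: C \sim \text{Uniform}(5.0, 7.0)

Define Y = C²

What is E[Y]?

E[C²] = Var(C) + (E[C])² = 0.33333333 + 36 = 36.333333

36.333333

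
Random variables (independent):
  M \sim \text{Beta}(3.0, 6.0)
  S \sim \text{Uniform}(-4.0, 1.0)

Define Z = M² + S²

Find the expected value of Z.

E[Z] = E[M²] + E[S²]
E[M²] = Var(M) + E[M]² = 0.022222222 + 0.11111111 = 0.13333333
E[S²] = Var(S) + E[S]² = 2.0833333 + 2.25 = 4.3333333
E[Z] = 0.13333333 + 4.3333333 = 4.4666667

4.4666667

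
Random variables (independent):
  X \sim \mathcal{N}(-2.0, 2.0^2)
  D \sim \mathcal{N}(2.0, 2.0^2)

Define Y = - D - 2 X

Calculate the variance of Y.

For independent RVs: Var(aX + bY) = a²Var(X) + b²Var(Y)
Var(X) = 4
Var(D) = 4
Var(Y) = (-2)²*4 + (-1)²*4
= 4*4 + 1*4 = 20

20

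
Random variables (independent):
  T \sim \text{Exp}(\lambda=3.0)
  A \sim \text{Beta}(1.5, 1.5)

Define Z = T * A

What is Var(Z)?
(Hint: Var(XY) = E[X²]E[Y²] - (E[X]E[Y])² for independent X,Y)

Var(XY) = E[X²]E[Y²] - (E[X]E[Y])²
E[T] = 0.33333333, Var(T) = 0.11111111
E[A] = 0.5, Var(A) = 0.0625
E[T²] = 0.11111111 + 0.33333333² = 0.22222222
E[A²] = 0.0625 + 0.5² = 0.3125
Var(Z) = 0.22222222*0.3125 - (0.33333333*0.5)²
= 0.069444444 - 0.027777778 = 0.041666667

0.041666667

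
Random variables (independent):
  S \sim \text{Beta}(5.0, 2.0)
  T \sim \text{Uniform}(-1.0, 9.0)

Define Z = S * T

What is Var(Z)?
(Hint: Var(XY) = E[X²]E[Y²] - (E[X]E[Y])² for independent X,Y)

Var(XY) = E[X²]E[Y²] - (E[X]E[Y])²
E[S] = 0.71428571, Var(S) = 0.025510204
E[T] = 4, Var(T) = 8.3333333
E[S²] = 0.025510204 + 0.71428571² = 0.53571429
E[T²] = 8.3333333 + 4² = 24.333333
Var(Z) = 0.53571429*24.333333 - (0.71428571*4)²
= 13.035714 - 8.1632653 = 4.872449

4.872449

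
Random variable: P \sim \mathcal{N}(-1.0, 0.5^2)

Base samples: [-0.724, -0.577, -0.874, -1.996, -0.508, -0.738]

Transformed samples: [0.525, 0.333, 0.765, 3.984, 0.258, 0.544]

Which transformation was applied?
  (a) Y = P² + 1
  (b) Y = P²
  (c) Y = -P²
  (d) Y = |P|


Checking option (b) Y = P²:
  P = -0.724 -> Y = 0.525 ✓
  P = -0.577 -> Y = 0.333 ✓
  P = -0.874 -> Y = 0.765 ✓
All samples match this transformation.

(b) P²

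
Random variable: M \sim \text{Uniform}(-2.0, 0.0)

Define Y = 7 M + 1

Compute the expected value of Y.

For Y = 7M + 1:
E[Y] = 7 * E[M] + 1
E[M] = (-2 + 0)/2 = -1
E[Y] = 7 * (-1) + 1 = -6

-6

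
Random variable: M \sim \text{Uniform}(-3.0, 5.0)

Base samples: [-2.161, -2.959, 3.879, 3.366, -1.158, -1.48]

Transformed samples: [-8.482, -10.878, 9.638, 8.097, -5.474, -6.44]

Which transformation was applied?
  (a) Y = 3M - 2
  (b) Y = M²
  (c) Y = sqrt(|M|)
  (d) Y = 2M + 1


Checking option (a) Y = 3M - 2:
  M = -2.161 -> Y = -8.482 ✓
  M = -2.959 -> Y = -10.878 ✓
  M = 3.879 -> Y = 9.638 ✓
All samples match this transformation.

(a) 3M - 2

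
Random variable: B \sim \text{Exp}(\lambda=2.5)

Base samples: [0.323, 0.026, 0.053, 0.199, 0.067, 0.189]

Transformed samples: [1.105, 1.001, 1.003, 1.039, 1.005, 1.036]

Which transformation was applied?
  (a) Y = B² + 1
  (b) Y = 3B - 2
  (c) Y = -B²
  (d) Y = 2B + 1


Checking option (a) Y = B² + 1:
  B = 0.323 -> Y = 1.105 ✓
  B = 0.026 -> Y = 1.001 ✓
  B = 0.053 -> Y = 1.003 ✓
All samples match this transformation.

(a) B² + 1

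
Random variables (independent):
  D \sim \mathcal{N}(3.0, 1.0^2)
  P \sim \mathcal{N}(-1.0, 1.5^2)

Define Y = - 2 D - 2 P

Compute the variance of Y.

For independent RVs: Var(aX + bY) = a²Var(X) + b²Var(Y)
Var(D) = 1
Var(P) = 2.25
Var(Y) = (-2)²*1 + (-2)²*2.25
= 4*1 + 4*2.25 = 13

13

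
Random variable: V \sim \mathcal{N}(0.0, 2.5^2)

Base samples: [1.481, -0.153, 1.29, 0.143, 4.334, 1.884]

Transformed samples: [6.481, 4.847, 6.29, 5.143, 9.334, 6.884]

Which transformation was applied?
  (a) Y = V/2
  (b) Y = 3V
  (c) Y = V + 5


Checking option (c) Y = V + 5:
  V = 1.481 -> Y = 6.481 ✓
  V = -0.153 -> Y = 4.847 ✓
  V = 1.29 -> Y = 6.29 ✓
All samples match this transformation.

(c) V + 5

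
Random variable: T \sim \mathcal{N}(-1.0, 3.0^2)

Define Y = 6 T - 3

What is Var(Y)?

For Y = aT + b: Var(Y) = a² * Var(T)
Var(T) = 3.0^2 = 9
Var(Y) = 6² * 9 = 36 * 9 = 324

324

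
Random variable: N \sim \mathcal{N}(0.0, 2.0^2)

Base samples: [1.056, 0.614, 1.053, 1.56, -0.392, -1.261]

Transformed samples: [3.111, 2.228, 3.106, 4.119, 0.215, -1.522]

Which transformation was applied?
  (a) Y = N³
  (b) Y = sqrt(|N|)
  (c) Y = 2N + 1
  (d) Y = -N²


Checking option (c) Y = 2N + 1:
  N = 1.056 -> Y = 3.111 ✓
  N = 0.614 -> Y = 2.228 ✓
  N = 1.053 -> Y = 3.106 ✓
All samples match this transformation.

(c) 2N + 1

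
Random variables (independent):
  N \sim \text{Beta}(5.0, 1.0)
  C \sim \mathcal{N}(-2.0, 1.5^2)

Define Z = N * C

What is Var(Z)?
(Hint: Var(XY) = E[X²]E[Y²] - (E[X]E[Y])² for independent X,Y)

Var(XY) = E[X²]E[Y²] - (E[X]E[Y])²
E[N] = 0.83333333, Var(N) = 0.01984127
E[C] = -2, Var(C) = 2.25
E[N²] = 0.01984127 + 0.83333333² = 0.71428571
E[C²] = 2.25 + (-2)² = 6.25
Var(Z) = 0.71428571*6.25 - (0.83333333*(-2))²
= 4.4642857 - 2.7777778 = 1.6865079

1.6865079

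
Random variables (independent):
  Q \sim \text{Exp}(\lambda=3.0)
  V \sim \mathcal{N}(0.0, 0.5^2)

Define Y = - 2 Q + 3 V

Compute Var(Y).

For independent RVs: Var(aX + bY) = a²Var(X) + b²Var(Y)
Var(Q) = 0.11111111
Var(V) = 0.25
Var(Y) = (-2)²*0.11111111 + 3²*0.25
= 4*0.11111111 + 9*0.25 = 2.6944444

2.6944444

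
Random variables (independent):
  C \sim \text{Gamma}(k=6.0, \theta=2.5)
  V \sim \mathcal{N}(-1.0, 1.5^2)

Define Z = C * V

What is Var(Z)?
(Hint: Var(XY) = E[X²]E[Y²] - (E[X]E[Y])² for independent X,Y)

Var(XY) = E[X²]E[Y²] - (E[X]E[Y])²
E[C] = 15, Var(C) = 37.5
E[V] = -1, Var(V) = 2.25
E[C²] = 37.5 + 15² = 262.5
E[V²] = 2.25 + (-1)² = 3.25
Var(Z) = 262.5*3.25 - (15*(-1))²
= 853.125 - 225 = 628.125

628.125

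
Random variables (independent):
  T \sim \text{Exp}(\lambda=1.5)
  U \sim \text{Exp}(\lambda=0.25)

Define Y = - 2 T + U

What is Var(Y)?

For independent RVs: Var(aX + bY) = a²Var(X) + b²Var(Y)
Var(T) = 0.44444444
Var(U) = 16
Var(Y) = (-2)²*0.44444444 + 1²*16
= 4*0.44444444 + 1*16 = 17.777778

17.777778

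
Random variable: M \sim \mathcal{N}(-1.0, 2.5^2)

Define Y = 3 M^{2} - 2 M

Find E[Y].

E[Y] = 3*E[M²] - 2*E[M]
E[M] = -1
E[M²] = Var(M) + (E[M])² = 6.25 + 1 = 7.25
E[Y] = 3*7.25 - 2*(-1) = 23.75

23.75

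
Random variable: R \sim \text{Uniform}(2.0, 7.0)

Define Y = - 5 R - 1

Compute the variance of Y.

For Y = aR + b: Var(Y) = a² * Var(R)
Var(R) = (7 - 2)^2/12 = 2.0833333
Var(Y) = (-5)² * 2.0833333 = 25 * 2.0833333 = 52.083333

52.083333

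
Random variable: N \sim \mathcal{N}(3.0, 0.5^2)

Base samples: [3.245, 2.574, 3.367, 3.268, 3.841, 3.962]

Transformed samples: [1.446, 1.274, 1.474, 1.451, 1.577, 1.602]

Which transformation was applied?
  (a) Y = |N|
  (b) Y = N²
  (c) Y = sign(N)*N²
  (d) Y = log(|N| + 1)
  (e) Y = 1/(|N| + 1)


Checking option (d) Y = log(|N| + 1):
  N = 3.245 -> Y = 1.446 ✓
  N = 2.574 -> Y = 1.274 ✓
  N = 3.367 -> Y = 1.474 ✓
All samples match this transformation.

(d) log(|N| + 1)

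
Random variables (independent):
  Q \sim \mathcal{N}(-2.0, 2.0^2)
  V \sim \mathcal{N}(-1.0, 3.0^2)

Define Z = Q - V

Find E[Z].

E[Z] = 1*E[Q] - 1*E[V]
E[Q] = -2
E[V] = -1
E[Z] = 1*(-2) - 1*(-1) = -1

-1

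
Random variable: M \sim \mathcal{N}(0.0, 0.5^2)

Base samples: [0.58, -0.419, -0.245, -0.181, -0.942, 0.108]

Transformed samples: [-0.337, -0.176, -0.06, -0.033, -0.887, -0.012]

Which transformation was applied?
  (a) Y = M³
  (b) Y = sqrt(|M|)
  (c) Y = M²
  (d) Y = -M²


Checking option (d) Y = -M²:
  M = 0.58 -> Y = -0.337 ✓
  M = -0.419 -> Y = -0.176 ✓
  M = -0.245 -> Y = -0.06 ✓
All samples match this transformation.

(d) -M²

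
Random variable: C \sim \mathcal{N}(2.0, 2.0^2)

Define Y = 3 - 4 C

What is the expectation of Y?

For Y = -4C + 3:
E[Y] = -4 * E[C] + 3
E[C] = 2.0 = 2
E[Y] = -4 * 2 + 3 = -5

-5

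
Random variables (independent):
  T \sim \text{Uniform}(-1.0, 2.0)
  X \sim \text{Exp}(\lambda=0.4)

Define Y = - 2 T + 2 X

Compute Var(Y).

For independent RVs: Var(aX + bY) = a²Var(X) + b²Var(Y)
Var(T) = 0.75
Var(X) = 6.25
Var(Y) = (-2)²*0.75 + 2²*6.25
= 4*0.75 + 4*6.25 = 28

28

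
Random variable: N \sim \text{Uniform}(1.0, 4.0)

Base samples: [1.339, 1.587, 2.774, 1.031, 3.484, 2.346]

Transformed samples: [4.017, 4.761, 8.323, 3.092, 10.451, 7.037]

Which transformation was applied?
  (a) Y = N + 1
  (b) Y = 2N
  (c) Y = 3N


Checking option (c) Y = 3N:
  N = 1.339 -> Y = 4.017 ✓
  N = 1.587 -> Y = 4.761 ✓
  N = 2.774 -> Y = 8.323 ✓
All samples match this transformation.

(c) 3N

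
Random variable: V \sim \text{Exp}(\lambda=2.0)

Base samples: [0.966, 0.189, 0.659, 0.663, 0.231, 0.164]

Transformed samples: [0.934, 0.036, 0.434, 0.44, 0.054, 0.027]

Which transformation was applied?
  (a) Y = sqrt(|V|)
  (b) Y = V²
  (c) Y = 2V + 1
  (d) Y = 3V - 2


Checking option (b) Y = V²:
  V = 0.966 -> Y = 0.934 ✓
  V = 0.189 -> Y = 0.036 ✓
  V = 0.659 -> Y = 0.434 ✓
All samples match this transformation.

(b) V²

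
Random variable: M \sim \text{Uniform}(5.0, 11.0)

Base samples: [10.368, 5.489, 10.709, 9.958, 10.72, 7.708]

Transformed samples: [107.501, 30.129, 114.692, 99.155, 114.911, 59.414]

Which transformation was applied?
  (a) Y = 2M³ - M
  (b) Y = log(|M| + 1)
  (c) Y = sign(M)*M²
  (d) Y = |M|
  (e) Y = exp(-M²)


Checking option (c) Y = sign(M)*M²:
  M = 10.368 -> Y = 107.501 ✓
  M = 5.489 -> Y = 30.129 ✓
  M = 10.709 -> Y = 114.692 ✓
All samples match this transformation.

(c) sign(M)*M²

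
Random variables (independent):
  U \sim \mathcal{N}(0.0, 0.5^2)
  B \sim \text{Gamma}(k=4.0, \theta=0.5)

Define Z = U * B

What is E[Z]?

For independent RVs: E[XY] = E[X]*E[Y]
E[U] = 0
E[B] = 2
E[Z] = 0 * 2 = 0

0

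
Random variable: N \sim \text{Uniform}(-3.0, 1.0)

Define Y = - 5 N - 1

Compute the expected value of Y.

For Y = -5N - 1:
E[Y] = -5 * E[N] - 1
E[N] = (-3 + 1)/2 = -1
E[Y] = -5 * (-1) - 1 = 4

4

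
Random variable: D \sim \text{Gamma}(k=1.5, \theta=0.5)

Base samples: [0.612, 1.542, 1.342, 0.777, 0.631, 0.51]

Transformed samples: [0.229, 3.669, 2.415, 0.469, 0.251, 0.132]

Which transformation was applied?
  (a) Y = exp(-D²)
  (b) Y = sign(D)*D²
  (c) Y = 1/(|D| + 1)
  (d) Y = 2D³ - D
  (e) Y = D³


Checking option (e) Y = D³:
  D = 0.612 -> Y = 0.229 ✓
  D = 1.542 -> Y = 3.669 ✓
  D = 1.342 -> Y = 2.415 ✓
All samples match this transformation.

(e) D³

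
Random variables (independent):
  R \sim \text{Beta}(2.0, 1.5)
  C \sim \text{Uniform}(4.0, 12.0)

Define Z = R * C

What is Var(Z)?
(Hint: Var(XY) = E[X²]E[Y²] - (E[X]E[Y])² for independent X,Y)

Var(XY) = E[X²]E[Y²] - (E[X]E[Y])²
E[R] = 0.57142857, Var(R) = 0.054421769
E[C] = 8, Var(C) = 5.3333333
E[R²] = 0.054421769 + 0.57142857² = 0.38095238
E[C²] = 5.3333333 + 8² = 69.333333
Var(Z) = 0.38095238*69.333333 - (0.57142857*8)²
= 26.412698 - 20.897959 = 5.5147392

5.5147392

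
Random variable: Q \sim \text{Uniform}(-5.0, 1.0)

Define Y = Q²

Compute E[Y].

E[Q²] = Var(Q) + (E[Q])² = 3 + 4 = 7

7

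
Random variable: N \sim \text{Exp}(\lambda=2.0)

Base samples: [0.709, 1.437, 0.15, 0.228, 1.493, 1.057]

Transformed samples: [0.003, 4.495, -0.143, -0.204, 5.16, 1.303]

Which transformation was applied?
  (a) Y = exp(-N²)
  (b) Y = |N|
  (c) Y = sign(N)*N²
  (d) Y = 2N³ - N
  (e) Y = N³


Checking option (d) Y = 2N³ - N:
  N = 0.709 -> Y = 0.003 ✓
  N = 1.437 -> Y = 4.495 ✓
  N = 0.15 -> Y = -0.143 ✓
All samples match this transformation.

(d) 2N³ - N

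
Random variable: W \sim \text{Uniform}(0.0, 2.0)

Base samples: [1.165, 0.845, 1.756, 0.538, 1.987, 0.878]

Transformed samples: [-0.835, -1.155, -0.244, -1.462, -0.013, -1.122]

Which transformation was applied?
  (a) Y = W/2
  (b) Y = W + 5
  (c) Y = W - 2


Checking option (c) Y = W - 2:
  W = 1.165 -> Y = -0.835 ✓
  W = 0.845 -> Y = -1.155 ✓
  W = 1.756 -> Y = -0.244 ✓
All samples match this transformation.

(c) W - 2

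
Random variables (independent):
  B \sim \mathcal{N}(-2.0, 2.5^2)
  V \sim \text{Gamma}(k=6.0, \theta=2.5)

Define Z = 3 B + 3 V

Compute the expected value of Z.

E[Z] = 3*E[B] + 3*E[V]
E[B] = -2
E[V] = 15
E[Z] = 3*(-2) + 3*15 = 39

39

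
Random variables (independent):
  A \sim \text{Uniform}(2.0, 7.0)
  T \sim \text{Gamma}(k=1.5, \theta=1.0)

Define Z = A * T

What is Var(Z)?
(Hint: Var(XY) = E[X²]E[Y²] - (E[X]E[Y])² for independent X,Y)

Var(XY) = E[X²]E[Y²] - (E[X]E[Y])²
E[A] = 4.5, Var(A) = 2.0833333
E[T] = 1.5, Var(T) = 1.5
E[A²] = 2.0833333 + 4.5² = 22.333333
E[T²] = 1.5 + 1.5² = 3.75
Var(Z) = 22.333333*3.75 - (4.5*1.5)²
= 83.75 - 45.5625 = 38.1875

38.1875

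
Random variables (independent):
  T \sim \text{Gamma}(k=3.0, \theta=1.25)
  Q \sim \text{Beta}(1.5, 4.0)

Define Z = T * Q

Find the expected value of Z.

For independent RVs: E[XY] = E[X]*E[Y]
E[T] = 3.75
E[Q] = 0.27272727
E[Z] = 3.75 * 0.27272727 = 1.0227273

1.0227273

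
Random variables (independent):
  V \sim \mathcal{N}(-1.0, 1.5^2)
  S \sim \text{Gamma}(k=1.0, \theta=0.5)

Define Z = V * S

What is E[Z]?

For independent RVs: E[XY] = E[X]*E[Y]
E[V] = -1
E[S] = 0.5
E[Z] = -1 * 0.5 = -0.5

-0.5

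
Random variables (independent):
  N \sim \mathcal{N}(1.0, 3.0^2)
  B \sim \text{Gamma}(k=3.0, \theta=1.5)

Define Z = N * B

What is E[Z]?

For independent RVs: E[XY] = E[X]*E[Y]
E[N] = 1
E[B] = 4.5
E[Z] = 1 * 4.5 = 4.5

4.5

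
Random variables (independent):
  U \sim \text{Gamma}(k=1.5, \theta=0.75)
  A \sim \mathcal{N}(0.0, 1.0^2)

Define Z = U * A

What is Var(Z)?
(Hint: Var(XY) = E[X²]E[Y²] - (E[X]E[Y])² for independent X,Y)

Var(XY) = E[X²]E[Y²] - (E[X]E[Y])²
E[U] = 1.125, Var(U) = 0.84375
E[A] = 0, Var(A) = 1
E[U²] = 0.84375 + 1.125² = 2.109375
E[A²] = 1 + 0² = 1
Var(Z) = 2.109375*1 - (1.125*0)²
= 2.109375 - 0 = 2.109375

2.109375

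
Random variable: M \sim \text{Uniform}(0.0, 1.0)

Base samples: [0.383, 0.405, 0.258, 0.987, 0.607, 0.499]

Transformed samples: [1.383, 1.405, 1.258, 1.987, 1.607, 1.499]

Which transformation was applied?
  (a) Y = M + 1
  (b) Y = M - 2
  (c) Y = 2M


Checking option (a) Y = M + 1:
  M = 0.383 -> Y = 1.383 ✓
  M = 0.405 -> Y = 1.405 ✓
  M = 0.258 -> Y = 1.258 ✓
All samples match this transformation.

(a) M + 1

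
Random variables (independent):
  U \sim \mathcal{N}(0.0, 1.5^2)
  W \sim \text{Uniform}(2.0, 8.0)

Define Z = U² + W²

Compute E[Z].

E[Z] = E[U²] + E[W²]
E[U²] = Var(U) + E[U]² = 2.25 + 0 = 2.25
E[W²] = Var(W) + E[W]² = 3 + 25 = 28
E[Z] = 2.25 + 28 = 30.25

30.25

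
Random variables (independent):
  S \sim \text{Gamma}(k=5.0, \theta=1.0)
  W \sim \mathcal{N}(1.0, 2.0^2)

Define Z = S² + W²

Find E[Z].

E[Z] = E[S²] + E[W²]
E[S²] = Var(S) + E[S]² = 5 + 25 = 30
E[W²] = Var(W) + E[W]² = 4 + 1 = 5
E[Z] = 30 + 5 = 35

35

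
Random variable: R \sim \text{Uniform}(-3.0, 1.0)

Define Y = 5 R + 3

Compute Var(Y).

For Y = aR + b: Var(Y) = a² * Var(R)
Var(R) = (1 + 3)^2/12 = 1.3333333
Var(Y) = 5² * 1.3333333 = 25 * 1.3333333 = 33.333333

33.333333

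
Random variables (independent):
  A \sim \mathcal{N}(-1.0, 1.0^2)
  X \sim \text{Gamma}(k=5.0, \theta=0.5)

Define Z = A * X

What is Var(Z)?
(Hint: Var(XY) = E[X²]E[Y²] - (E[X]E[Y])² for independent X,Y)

Var(XY) = E[X²]E[Y²] - (E[X]E[Y])²
E[A] = -1, Var(A) = 1
E[X] = 2.5, Var(X) = 1.25
E[A²] = 1 + (-1)² = 2
E[X²] = 1.25 + 2.5² = 7.5
Var(Z) = 2*7.5 - (-1*2.5)²
= 15 - 6.25 = 8.75

8.75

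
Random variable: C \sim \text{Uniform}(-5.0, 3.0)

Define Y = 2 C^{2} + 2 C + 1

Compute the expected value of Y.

E[Y] = 2*E[C²] + 2*E[C] + 1
E[C] = -1
E[C²] = Var(C) + (E[C])² = 5.3333333 + 1 = 6.3333333
E[Y] = 2*6.3333333 + 2*(-1) + 1 = 11.666667

11.666667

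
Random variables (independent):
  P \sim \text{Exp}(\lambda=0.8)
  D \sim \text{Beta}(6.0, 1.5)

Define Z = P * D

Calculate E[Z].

For independent RVs: E[XY] = E[X]*E[Y]
E[P] = 1.25
E[D] = 0.8
E[Z] = 1.25 * 0.8 = 1

1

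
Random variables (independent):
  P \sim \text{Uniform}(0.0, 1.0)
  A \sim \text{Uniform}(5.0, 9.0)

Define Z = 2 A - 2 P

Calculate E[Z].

E[Z] = -2*E[P] + 2*E[A]
E[P] = 0.5
E[A] = 7
E[Z] = -2*0.5 + 2*7 = 13

13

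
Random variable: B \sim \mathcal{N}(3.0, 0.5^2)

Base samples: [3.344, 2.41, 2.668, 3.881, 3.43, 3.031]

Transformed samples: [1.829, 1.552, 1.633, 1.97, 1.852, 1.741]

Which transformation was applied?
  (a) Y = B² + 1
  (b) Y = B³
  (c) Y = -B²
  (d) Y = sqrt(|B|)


Checking option (d) Y = sqrt(|B|):
  B = 3.344 -> Y = 1.829 ✓
  B = 2.41 -> Y = 1.552 ✓
  B = 2.668 -> Y = 1.633 ✓
All samples match this transformation.

(d) sqrt(|B|)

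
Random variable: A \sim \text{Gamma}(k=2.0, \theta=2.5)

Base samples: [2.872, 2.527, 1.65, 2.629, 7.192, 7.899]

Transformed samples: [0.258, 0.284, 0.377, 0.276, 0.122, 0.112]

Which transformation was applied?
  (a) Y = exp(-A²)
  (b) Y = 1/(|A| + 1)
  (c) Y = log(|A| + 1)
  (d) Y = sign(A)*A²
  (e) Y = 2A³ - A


Checking option (b) Y = 1/(|A| + 1):
  A = 2.872 -> Y = 0.258 ✓
  A = 2.527 -> Y = 0.284 ✓
  A = 1.65 -> Y = 0.377 ✓
All samples match this transformation.

(b) 1/(|A| + 1)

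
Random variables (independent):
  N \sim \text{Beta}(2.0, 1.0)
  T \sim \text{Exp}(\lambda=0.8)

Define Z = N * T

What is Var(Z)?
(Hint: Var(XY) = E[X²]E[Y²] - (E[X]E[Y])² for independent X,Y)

Var(XY) = E[X²]E[Y²] - (E[X]E[Y])²
E[N] = 0.66666667, Var(N) = 0.055555556
E[T] = 1.25, Var(T) = 1.5625
E[N²] = 0.055555556 + 0.66666667² = 0.5
E[T²] = 1.5625 + 1.25² = 3.125
Var(Z) = 0.5*3.125 - (0.66666667*1.25)²
= 1.5625 - 0.69444444 = 0.86805556

0.86805556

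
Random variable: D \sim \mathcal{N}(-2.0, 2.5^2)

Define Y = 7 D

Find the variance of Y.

For Y = aD + b: Var(Y) = a² * Var(D)
Var(D) = 2.5^2 = 6.25
Var(Y) = 7² * 6.25 = 49 * 6.25 = 306.25

306.25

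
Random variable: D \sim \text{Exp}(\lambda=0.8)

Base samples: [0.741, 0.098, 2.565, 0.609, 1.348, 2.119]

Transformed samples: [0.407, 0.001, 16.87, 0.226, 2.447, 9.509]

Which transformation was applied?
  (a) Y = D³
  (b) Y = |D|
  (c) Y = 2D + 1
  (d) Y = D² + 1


Checking option (a) Y = D³:
  D = 0.741 -> Y = 0.407 ✓
  D = 0.098 -> Y = 0.001 ✓
  D = 2.565 -> Y = 16.87 ✓
All samples match this transformation.

(a) D³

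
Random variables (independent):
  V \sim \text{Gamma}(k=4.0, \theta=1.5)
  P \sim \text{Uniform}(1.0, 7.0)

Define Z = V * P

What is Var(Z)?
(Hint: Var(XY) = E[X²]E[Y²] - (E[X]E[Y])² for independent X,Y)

Var(XY) = E[X²]E[Y²] - (E[X]E[Y])²
E[V] = 6, Var(V) = 9
E[P] = 4, Var(P) = 3
E[V²] = 9 + 6² = 45
E[P²] = 3 + 4² = 19
Var(Z) = 45*19 - (6*4)²
= 855 - 576 = 279

279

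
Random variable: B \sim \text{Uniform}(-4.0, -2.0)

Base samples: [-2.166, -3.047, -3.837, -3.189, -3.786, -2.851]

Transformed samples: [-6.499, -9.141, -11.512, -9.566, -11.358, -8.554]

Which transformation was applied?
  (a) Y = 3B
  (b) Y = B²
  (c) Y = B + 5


Checking option (a) Y = 3B:
  B = -2.166 -> Y = -6.499 ✓
  B = -3.047 -> Y = -9.141 ✓
  B = -3.837 -> Y = -11.512 ✓
All samples match this transformation.

(a) 3B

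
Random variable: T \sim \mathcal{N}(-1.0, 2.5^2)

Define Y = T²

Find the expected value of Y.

E[T²] = Var(T) + (E[T])² = 6.25 + 1 = 7.25

7.25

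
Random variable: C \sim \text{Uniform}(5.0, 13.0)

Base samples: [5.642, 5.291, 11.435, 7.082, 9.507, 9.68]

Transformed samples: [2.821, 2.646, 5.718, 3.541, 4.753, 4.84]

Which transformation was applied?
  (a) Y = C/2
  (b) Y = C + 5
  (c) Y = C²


Checking option (a) Y = C/2:
  C = 5.642 -> Y = 2.821 ✓
  C = 5.291 -> Y = 2.646 ✓
  C = 11.435 -> Y = 5.718 ✓
All samples match this transformation.

(a) C/2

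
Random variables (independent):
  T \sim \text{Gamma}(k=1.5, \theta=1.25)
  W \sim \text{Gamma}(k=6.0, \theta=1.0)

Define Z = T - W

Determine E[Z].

E[Z] = 1*E[T] - 1*E[W]
E[T] = 1.875
E[W] = 6
E[Z] = 1*1.875 - 1*6 = -4.125

-4.125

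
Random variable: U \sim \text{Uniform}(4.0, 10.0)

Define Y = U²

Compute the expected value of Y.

E[U²] = Var(U) + (E[U])² = 3 + 49 = 52

52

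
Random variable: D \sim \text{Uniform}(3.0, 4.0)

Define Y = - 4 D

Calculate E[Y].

For Y = -4D:
E[Y] = -4 * E[D]
E[D] = (3 + 4)/2 = 3.5
E[Y] = -4 * 3.5 = -14

-14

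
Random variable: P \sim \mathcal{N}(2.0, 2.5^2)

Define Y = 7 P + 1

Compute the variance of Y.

For Y = aP + b: Var(Y) = a² * Var(P)
Var(P) = 2.5^2 = 6.25
Var(Y) = 7² * 6.25 = 49 * 6.25 = 306.25

306.25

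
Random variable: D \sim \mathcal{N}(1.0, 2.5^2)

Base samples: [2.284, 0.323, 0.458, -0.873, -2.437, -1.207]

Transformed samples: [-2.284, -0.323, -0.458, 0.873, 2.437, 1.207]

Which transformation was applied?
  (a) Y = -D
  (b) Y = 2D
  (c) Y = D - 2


Checking option (a) Y = -D:
  D = 2.284 -> Y = -2.284 ✓
  D = 0.323 -> Y = -0.323 ✓
  D = 0.458 -> Y = -0.458 ✓
All samples match this transformation.

(a) -D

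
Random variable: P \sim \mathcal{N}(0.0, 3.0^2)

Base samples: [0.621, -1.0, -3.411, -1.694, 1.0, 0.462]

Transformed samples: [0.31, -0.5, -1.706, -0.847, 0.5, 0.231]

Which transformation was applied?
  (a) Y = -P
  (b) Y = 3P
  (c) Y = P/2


Checking option (c) Y = P/2:
  P = 0.621 -> Y = 0.31 ✓
  P = -1.0 -> Y = -0.5 ✓
  P = -3.411 -> Y = -1.706 ✓
All samples match this transformation.

(c) P/2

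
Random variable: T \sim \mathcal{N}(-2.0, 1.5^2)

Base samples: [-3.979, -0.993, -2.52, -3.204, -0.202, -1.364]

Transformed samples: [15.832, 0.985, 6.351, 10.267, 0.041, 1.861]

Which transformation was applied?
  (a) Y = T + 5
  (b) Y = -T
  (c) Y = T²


Checking option (c) Y = T²:
  T = -3.979 -> Y = 15.832 ✓
  T = -0.993 -> Y = 0.985 ✓
  T = -2.52 -> Y = 6.351 ✓
All samples match this transformation.

(c) T²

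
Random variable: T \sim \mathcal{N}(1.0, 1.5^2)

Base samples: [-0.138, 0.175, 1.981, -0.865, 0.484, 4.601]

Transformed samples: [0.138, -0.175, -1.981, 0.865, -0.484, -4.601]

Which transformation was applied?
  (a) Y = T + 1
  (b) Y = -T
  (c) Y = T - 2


Checking option (b) Y = -T:
  T = -0.138 -> Y = 0.138 ✓
  T = 0.175 -> Y = -0.175 ✓
  T = 1.981 -> Y = -1.981 ✓
All samples match this transformation.

(b) -T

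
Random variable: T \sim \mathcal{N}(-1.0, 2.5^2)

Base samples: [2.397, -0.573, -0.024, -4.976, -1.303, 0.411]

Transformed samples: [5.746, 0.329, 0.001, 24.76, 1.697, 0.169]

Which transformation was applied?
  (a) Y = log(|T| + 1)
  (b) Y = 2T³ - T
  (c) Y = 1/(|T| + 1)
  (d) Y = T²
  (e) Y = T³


Checking option (d) Y = T²:
  T = 2.397 -> Y = 5.746 ✓
  T = -0.573 -> Y = 0.329 ✓
  T = -0.024 -> Y = 0.001 ✓
All samples match this transformation.

(d) T²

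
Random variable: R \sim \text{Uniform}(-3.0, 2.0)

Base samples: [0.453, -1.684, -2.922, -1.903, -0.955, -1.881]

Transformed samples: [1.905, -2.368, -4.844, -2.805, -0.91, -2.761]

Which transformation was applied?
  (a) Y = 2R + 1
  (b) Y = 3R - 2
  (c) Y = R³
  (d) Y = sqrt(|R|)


Checking option (a) Y = 2R + 1:
  R = 0.453 -> Y = 1.905 ✓
  R = -1.684 -> Y = -2.368 ✓
  R = -2.922 -> Y = -4.844 ✓
All samples match this transformation.

(a) 2R + 1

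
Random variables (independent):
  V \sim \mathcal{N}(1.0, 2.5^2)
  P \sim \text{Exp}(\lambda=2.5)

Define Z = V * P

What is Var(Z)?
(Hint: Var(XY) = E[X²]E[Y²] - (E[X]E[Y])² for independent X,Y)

Var(XY) = E[X²]E[Y²] - (E[X]E[Y])²
E[V] = 1, Var(V) = 6.25
E[P] = 0.4, Var(P) = 0.16
E[V²] = 6.25 + 1² = 7.25
E[P²] = 0.16 + 0.4² = 0.32
Var(Z) = 7.25*0.32 - (1*0.4)²
= 2.32 - 0.16 = 2.16

2.16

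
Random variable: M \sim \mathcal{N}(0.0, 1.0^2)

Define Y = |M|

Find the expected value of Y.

For X ~ N(0, 1.0²), E[|X|] = sigma * sqrt(2/pi)
= 1.0 * sqrt(2/pi) = 0.79788456

0.79788456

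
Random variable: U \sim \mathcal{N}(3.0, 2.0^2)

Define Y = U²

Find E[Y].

E[U²] = Var(U) + (E[U])² = 4 + 9 = 13

13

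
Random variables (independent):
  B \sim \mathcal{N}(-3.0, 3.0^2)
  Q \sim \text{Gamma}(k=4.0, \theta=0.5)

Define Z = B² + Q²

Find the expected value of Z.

E[Z] = E[B²] + E[Q²]
E[B²] = Var(B) + E[B]² = 9 + 9 = 18
E[Q²] = Var(Q) + E[Q]² = 1 + 4 = 5
E[Z] = 18 + 5 = 23

23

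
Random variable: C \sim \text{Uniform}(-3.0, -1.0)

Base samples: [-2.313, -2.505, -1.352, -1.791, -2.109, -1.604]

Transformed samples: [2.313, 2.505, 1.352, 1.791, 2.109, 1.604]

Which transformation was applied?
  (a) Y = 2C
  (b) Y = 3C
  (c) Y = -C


Checking option (c) Y = -C:
  C = -2.313 -> Y = 2.313 ✓
  C = -2.505 -> Y = 2.505 ✓
  C = -1.352 -> Y = 1.352 ✓
All samples match this transformation.

(c) -C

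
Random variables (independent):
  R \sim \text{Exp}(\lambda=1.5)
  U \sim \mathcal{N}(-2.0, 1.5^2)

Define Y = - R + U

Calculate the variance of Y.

For independent RVs: Var(aX + bY) = a²Var(X) + b²Var(Y)
Var(R) = 0.44444444
Var(U) = 2.25
Var(Y) = (-1)²*0.44444444 + 1²*2.25
= 1*0.44444444 + 1*2.25 = 2.6944444

2.6944444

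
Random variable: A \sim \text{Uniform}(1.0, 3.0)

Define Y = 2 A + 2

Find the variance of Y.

For Y = aA + b: Var(Y) = a² * Var(A)
Var(A) = (3 - 1)^2/12 = 0.33333333
Var(Y) = 2² * 0.33333333 = 4 * 0.33333333 = 1.3333333

1.3333333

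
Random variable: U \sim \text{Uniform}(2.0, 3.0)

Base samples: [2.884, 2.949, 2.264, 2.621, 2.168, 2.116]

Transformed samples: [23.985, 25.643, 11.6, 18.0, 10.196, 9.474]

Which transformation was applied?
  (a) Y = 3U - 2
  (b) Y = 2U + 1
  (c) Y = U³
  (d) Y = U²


Checking option (c) Y = U³:
  U = 2.884 -> Y = 23.985 ✓
  U = 2.949 -> Y = 25.643 ✓
  U = 2.264 -> Y = 11.6 ✓
All samples match this transformation.

(c) U³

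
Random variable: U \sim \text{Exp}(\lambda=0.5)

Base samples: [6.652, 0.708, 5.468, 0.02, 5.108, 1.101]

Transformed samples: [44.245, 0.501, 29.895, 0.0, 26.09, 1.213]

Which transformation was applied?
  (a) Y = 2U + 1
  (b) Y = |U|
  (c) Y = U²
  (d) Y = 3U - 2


Checking option (c) Y = U²:
  U = 6.652 -> Y = 44.245 ✓
  U = 0.708 -> Y = 0.501 ✓
  U = 5.468 -> Y = 29.895 ✓
All samples match this transformation.

(c) U²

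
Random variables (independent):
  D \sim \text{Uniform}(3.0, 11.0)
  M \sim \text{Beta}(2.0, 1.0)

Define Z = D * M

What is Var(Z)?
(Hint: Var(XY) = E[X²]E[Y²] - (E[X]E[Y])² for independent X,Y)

Var(XY) = E[X²]E[Y²] - (E[X]E[Y])²
E[D] = 7, Var(D) = 5.3333333
E[M] = 0.66666667, Var(M) = 0.055555556
E[D²] = 5.3333333 + 7² = 54.333333
E[M²] = 0.055555556 + 0.66666667² = 0.5
Var(Z) = 54.333333*0.5 - (7*0.66666667)²
= 27.166667 - 21.777778 = 5.3888889

5.3888889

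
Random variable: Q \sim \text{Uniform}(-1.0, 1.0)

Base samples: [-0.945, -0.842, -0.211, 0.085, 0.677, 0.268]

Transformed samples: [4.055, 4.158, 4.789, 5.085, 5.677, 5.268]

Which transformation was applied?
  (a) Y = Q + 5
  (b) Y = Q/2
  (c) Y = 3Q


Checking option (a) Y = Q + 5:
  Q = -0.945 -> Y = 4.055 ✓
  Q = -0.842 -> Y = 4.158 ✓
  Q = -0.211 -> Y = 4.789 ✓
All samples match this transformation.

(a) Q + 5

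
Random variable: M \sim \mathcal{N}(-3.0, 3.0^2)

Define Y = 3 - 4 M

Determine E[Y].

For Y = -4M + 3:
E[Y] = -4 * E[M] + 3
E[M] = -3.0 = -3
E[Y] = -4 * (-3) + 3 = 15

15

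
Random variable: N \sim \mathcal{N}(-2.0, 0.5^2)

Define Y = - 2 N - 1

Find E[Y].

For Y = -2N - 1:
E[Y] = -2 * E[N] - 1
E[N] = -2.0 = -2
E[Y] = -2 * (-2) - 1 = 3

3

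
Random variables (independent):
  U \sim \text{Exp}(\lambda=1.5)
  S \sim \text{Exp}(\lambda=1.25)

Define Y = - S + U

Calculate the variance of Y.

For independent RVs: Var(aX + bY) = a²Var(X) + b²Var(Y)
Var(U) = 0.44444444
Var(S) = 0.64
Var(Y) = 1²*0.44444444 + (-1)²*0.64
= 1*0.44444444 + 1*0.64 = 1.0844444

1.0844444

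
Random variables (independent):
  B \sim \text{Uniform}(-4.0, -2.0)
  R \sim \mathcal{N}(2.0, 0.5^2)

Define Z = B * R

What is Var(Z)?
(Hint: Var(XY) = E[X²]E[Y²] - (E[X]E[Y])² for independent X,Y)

Var(XY) = E[X²]E[Y²] - (E[X]E[Y])²
E[B] = -3, Var(B) = 0.33333333
E[R] = 2, Var(R) = 0.25
E[B²] = 0.33333333 + (-3)² = 9.3333333
E[R²] = 0.25 + 2² = 4.25
Var(Z) = 9.3333333*4.25 - (-3*2)²
= 39.666667 - 36 = 3.6666667

3.6666667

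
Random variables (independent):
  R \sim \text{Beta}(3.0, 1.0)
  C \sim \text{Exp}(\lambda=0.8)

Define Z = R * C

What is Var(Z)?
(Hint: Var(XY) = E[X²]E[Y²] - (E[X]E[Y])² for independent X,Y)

Var(XY) = E[X²]E[Y²] - (E[X]E[Y])²
E[R] = 0.75, Var(R) = 0.0375
E[C] = 1.25, Var(C) = 1.5625
E[R²] = 0.0375 + 0.75² = 0.6
E[C²] = 1.5625 + 1.25² = 3.125
Var(Z) = 0.6*3.125 - (0.75*1.25)²
= 1.875 - 0.87890625 = 0.99609375

0.99609375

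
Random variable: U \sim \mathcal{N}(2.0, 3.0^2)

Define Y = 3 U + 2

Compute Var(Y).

For Y = aU + b: Var(Y) = a² * Var(U)
Var(U) = 3.0^2 = 9
Var(Y) = 3² * 9 = 9 * 9 = 81

81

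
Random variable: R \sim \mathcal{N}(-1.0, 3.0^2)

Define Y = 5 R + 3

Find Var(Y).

For Y = aR + b: Var(Y) = a² * Var(R)
Var(R) = 3.0^2 = 9
Var(Y) = 5² * 9 = 25 * 9 = 225

225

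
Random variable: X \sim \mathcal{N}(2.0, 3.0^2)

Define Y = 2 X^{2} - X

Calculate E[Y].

E[Y] = 2*E[X²] - 1*E[X]
E[X] = 2
E[X²] = Var(X) + (E[X])² = 9 + 4 = 13
E[Y] = 2*13 - 1*2 = 24

24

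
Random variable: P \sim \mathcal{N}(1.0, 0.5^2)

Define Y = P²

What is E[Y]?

Using E[X²] = Var(X) + (E[X])²:
E[P] = 1
Var(P) = 0.5^2 = 0.25
E[P²] = 0.25 + 1² = 0.25 + 1 = 1.25

1.25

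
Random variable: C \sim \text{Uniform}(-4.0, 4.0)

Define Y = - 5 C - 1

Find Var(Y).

For Y = aC + b: Var(Y) = a² * Var(C)
Var(C) = (4 + 4)^2/12 = 5.3333333
Var(Y) = (-5)² * 5.3333333 = 25 * 5.3333333 = 133.33333

133.33333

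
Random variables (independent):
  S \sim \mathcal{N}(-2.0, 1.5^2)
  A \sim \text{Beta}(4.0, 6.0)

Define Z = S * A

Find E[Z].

For independent RVs: E[XY] = E[X]*E[Y]
E[S] = -2
E[A] = 0.4
E[Z] = -2 * 0.4 = -0.8

-0.8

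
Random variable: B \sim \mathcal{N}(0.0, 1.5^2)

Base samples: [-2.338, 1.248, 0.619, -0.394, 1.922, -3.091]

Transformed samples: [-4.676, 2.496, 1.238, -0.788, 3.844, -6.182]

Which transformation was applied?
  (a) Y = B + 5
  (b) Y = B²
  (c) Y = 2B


Checking option (c) Y = 2B:
  B = -2.338 -> Y = -4.676 ✓
  B = 1.248 -> Y = 2.496 ✓
  B = 0.619 -> Y = 1.238 ✓
All samples match this transformation.

(c) 2B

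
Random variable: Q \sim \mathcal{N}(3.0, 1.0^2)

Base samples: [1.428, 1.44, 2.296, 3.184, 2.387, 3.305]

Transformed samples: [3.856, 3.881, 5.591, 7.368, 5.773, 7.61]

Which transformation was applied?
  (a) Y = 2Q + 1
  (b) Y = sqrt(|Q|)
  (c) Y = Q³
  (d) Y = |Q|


Checking option (a) Y = 2Q + 1:
  Q = 1.428 -> Y = 3.856 ✓
  Q = 1.44 -> Y = 3.881 ✓
  Q = 2.296 -> Y = 5.591 ✓
All samples match this transformation.

(a) 2Q + 1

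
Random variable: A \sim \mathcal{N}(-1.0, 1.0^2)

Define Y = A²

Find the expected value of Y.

E[A²] = Var(A) + (E[A])² = 1 + 1 = 2

2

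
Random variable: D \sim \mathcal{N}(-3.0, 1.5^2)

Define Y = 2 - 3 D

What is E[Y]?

For Y = -3D + 2:
E[Y] = -3 * E[D] + 2
E[D] = -3.0 = -3
E[Y] = -3 * (-3) + 2 = 11

11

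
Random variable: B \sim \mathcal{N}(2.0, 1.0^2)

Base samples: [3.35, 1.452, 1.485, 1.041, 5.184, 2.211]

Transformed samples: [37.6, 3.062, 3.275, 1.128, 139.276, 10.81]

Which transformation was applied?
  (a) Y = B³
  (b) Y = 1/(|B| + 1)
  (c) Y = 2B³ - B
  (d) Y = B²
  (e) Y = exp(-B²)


Checking option (a) Y = B³:
  B = 3.35 -> Y = 37.6 ✓
  B = 1.452 -> Y = 3.062 ✓
  B = 1.485 -> Y = 3.275 ✓
All samples match this transformation.

(a) B³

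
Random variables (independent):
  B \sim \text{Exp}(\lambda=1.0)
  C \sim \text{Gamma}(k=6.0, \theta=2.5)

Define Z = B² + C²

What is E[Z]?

E[Z] = E[B²] + E[C²]
E[B²] = Var(B) + E[B]² = 1 + 1 = 2
E[C²] = Var(C) + E[C]² = 37.5 + 225 = 262.5
E[Z] = 2 + 262.5 = 264.5

264.5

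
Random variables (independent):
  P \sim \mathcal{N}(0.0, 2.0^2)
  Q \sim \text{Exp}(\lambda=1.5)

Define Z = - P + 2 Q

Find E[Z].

E[Z] = -1*E[P] + 2*E[Q]
E[P] = 0
E[Q] = 0.66666667
E[Z] = -1*0 + 2*0.66666667 = 1.3333333

1.3333333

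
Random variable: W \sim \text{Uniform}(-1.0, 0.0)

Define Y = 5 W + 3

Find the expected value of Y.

For Y = 5W + 3:
E[Y] = 5 * E[W] + 3
E[W] = (-1 + 0)/2 = -0.5
E[Y] = 5 * (-0.5) + 3 = 0.5

0.5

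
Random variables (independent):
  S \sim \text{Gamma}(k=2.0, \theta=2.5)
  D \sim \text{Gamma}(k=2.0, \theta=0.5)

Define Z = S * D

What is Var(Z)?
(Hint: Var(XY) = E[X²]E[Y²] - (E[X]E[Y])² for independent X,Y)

Var(XY) = E[X²]E[Y²] - (E[X]E[Y])²
E[S] = 5, Var(S) = 12.5
E[D] = 1, Var(D) = 0.5
E[S²] = 12.5 + 5² = 37.5
E[D²] = 0.5 + 1² = 1.5
Var(Z) = 37.5*1.5 - (5*1)²
= 56.25 - 25 = 31.25

31.25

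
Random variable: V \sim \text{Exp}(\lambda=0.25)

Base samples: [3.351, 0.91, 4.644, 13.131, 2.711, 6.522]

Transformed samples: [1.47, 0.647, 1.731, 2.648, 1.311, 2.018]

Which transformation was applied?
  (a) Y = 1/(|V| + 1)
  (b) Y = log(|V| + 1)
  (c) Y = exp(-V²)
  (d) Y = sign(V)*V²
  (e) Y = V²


Checking option (b) Y = log(|V| + 1):
  V = 3.351 -> Y = 1.47 ✓
  V = 0.91 -> Y = 0.647 ✓
  V = 4.644 -> Y = 1.731 ✓
All samples match this transformation.

(b) log(|V| + 1)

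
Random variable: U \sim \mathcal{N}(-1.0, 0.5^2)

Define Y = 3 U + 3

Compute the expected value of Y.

For Y = 3U + 3:
E[Y] = 3 * E[U] + 3
E[U] = -1.0 = -1
E[Y] = 3 * (-1) + 3 = 0

0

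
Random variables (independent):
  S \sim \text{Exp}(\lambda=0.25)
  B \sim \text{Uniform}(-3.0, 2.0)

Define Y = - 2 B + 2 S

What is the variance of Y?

For independent RVs: Var(aX + bY) = a²Var(X) + b²Var(Y)
Var(S) = 16
Var(B) = 2.0833333
Var(Y) = 2²*16 + (-2)²*2.0833333
= 4*16 + 4*2.0833333 = 72.333333

72.333333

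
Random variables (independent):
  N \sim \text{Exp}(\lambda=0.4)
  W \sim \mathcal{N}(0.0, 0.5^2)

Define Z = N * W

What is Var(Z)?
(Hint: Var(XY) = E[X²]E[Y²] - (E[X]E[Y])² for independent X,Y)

Var(XY) = E[X²]E[Y²] - (E[X]E[Y])²
E[N] = 2.5, Var(N) = 6.25
E[W] = 0, Var(W) = 0.25
E[N²] = 6.25 + 2.5² = 12.5
E[W²] = 0.25 + 0² = 0.25
Var(Z) = 12.5*0.25 - (2.5*0)²
= 3.125 - 0 = 3.125

3.125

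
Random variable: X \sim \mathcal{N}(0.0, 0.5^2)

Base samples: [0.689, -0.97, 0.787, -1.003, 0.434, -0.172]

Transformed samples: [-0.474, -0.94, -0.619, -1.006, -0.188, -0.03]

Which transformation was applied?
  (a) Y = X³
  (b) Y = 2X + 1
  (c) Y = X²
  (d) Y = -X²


Checking option (d) Y = -X²:
  X = 0.689 -> Y = -0.474 ✓
  X = -0.97 -> Y = -0.94 ✓
  X = 0.787 -> Y = -0.619 ✓
All samples match this transformation.

(d) -X²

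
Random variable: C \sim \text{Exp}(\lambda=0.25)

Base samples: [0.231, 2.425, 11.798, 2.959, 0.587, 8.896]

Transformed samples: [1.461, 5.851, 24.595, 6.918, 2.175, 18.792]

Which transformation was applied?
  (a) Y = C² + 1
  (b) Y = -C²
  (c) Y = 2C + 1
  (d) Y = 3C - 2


Checking option (c) Y = 2C + 1:
  C = 0.231 -> Y = 1.461 ✓
  C = 2.425 -> Y = 5.851 ✓
  C = 11.798 -> Y = 24.595 ✓
All samples match this transformation.

(c) 2C + 1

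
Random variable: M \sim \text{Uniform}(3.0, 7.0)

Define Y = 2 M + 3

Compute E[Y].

For Y = 2M + 3:
E[Y] = 2 * E[M] + 3
E[M] = (3 + 7)/2 = 5
E[Y] = 2 * 5 + 3 = 13

13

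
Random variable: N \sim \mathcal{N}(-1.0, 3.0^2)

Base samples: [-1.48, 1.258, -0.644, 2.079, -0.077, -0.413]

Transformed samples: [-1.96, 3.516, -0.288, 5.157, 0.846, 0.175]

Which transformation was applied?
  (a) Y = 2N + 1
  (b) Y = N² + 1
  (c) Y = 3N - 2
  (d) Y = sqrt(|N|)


Checking option (a) Y = 2N + 1:
  N = -1.48 -> Y = -1.96 ✓
  N = 1.258 -> Y = 3.516 ✓
  N = -0.644 -> Y = -0.288 ✓
All samples match this transformation.

(a) 2N + 1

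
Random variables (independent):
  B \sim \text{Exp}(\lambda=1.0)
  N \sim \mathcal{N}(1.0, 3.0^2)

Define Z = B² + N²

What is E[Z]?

E[Z] = E[B²] + E[N²]
E[B²] = Var(B) + E[B]² = 1 + 1 = 2
E[N²] = Var(N) + E[N]² = 9 + 1 = 10
E[Z] = 2 + 10 = 12

12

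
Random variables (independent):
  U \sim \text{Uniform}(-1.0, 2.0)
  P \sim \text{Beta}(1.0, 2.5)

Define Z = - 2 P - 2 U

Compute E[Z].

E[Z] = -2*E[U] - 2*E[P]
E[U] = 0.5
E[P] = 0.28571429
E[Z] = -2*0.5 - 2*0.28571429 = -1.5714286

-1.5714286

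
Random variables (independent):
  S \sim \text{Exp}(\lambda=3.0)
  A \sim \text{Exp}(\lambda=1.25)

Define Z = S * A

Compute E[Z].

For independent RVs: E[XY] = E[X]*E[Y]
E[S] = 0.33333333
E[A] = 0.8
E[Z] = 0.33333333 * 0.8 = 0.26666667

0.26666667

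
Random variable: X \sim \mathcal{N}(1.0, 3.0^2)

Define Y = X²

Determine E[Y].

Using E[X²] = Var(X) + (E[X])²:
E[X] = 1
Var(X) = 3.0^2 = 9
E[X²] = 9 + 1² = 9 + 1 = 10

10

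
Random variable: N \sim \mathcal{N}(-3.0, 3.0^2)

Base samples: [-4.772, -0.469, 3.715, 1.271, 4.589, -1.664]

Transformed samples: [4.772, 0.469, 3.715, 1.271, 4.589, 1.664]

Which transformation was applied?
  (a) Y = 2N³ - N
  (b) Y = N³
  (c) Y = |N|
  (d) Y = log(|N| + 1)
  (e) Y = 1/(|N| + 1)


Checking option (c) Y = |N|:
  N = -4.772 -> Y = 4.772 ✓
  N = -0.469 -> Y = 0.469 ✓
  N = 3.715 -> Y = 3.715 ✓
All samples match this transformation.

(c) |N|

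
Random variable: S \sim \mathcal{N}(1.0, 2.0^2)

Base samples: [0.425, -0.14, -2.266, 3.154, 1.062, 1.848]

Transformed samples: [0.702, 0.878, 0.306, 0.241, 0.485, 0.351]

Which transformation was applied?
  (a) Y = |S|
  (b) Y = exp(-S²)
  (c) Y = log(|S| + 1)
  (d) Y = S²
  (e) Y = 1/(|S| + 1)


Checking option (e) Y = 1/(|S| + 1):
  S = 0.425 -> Y = 0.702 ✓
  S = -0.14 -> Y = 0.878 ✓
  S = -2.266 -> Y = 0.306 ✓
All samples match this transformation.

(e) 1/(|S| + 1)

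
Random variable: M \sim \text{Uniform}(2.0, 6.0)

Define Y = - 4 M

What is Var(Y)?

For Y = aM + b: Var(Y) = a² * Var(M)
Var(M) = (6 - 2)^2/12 = 1.3333333
Var(Y) = (-4)² * 1.3333333 = 16 * 1.3333333 = 21.333333

21.333333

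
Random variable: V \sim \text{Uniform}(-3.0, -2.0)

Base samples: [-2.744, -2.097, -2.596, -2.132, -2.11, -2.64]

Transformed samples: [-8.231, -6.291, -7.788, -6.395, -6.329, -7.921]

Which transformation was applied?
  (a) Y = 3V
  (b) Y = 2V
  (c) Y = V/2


Checking option (a) Y = 3V:
  V = -2.744 -> Y = -8.231 ✓
  V = -2.097 -> Y = -6.291 ✓
  V = -2.596 -> Y = -7.788 ✓
All samples match this transformation.

(a) 3V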